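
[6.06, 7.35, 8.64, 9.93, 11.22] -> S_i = 6.06 + 1.29*i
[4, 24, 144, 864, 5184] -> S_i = 4*6^i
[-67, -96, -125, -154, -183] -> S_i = -67 + -29*i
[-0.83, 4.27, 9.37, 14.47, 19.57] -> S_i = -0.83 + 5.10*i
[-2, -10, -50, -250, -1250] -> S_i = -2*5^i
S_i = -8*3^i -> [-8, -24, -72, -216, -648]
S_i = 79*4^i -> [79, 316, 1264, 5056, 20224]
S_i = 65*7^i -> [65, 455, 3185, 22295, 156065]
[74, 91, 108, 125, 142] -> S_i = 74 + 17*i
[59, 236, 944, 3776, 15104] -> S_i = 59*4^i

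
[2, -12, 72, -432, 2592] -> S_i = 2*-6^i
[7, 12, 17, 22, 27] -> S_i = 7 + 5*i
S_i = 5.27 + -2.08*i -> [5.27, 3.19, 1.11, -0.97, -3.05]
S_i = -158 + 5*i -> [-158, -153, -148, -143, -138]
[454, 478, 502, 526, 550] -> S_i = 454 + 24*i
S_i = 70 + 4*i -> [70, 74, 78, 82, 86]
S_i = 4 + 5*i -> [4, 9, 14, 19, 24]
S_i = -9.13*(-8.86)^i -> [-9.13, 80.89, -716.7, 6349.97, -56260.77]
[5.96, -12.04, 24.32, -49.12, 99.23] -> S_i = 5.96*(-2.02)^i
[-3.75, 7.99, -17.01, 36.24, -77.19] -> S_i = -3.75*(-2.13)^i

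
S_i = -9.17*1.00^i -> [-9.17, -9.17, -9.17, -9.17, -9.17]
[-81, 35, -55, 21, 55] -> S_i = Random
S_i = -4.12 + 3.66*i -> [-4.12, -0.46, 3.2, 6.86, 10.52]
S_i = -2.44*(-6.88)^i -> [-2.44, 16.79, -115.5, 794.61, -5466.93]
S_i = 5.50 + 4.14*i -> [5.5, 9.64, 13.78, 17.92, 22.06]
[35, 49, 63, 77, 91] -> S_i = 35 + 14*i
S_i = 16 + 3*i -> [16, 19, 22, 25, 28]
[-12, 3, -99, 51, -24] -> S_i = Random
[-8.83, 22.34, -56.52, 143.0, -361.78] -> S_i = -8.83*(-2.53)^i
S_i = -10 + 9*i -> [-10, -1, 8, 17, 26]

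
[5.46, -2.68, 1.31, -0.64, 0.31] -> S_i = 5.46*(-0.49)^i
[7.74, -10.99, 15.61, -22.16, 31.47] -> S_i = 7.74*(-1.42)^i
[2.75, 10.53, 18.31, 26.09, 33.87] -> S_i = 2.75 + 7.78*i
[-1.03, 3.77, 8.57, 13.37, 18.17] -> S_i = -1.03 + 4.80*i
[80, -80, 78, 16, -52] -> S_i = Random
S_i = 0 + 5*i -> [0, 5, 10, 15, 20]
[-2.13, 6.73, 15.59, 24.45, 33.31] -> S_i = -2.13 + 8.86*i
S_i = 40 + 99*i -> [40, 139, 238, 337, 436]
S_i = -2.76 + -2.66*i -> [-2.76, -5.42, -8.08, -10.74, -13.4]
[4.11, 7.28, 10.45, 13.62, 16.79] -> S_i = 4.11 + 3.17*i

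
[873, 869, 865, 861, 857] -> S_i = 873 + -4*i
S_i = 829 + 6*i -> [829, 835, 841, 847, 853]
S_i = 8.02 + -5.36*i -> [8.02, 2.66, -2.7, -8.06, -13.42]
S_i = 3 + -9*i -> [3, -6, -15, -24, -33]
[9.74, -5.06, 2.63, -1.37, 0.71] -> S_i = 9.74*(-0.52)^i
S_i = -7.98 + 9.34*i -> [-7.98, 1.36, 10.7, 20.04, 29.38]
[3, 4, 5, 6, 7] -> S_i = 3 + 1*i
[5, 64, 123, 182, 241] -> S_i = 5 + 59*i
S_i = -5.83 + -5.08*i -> [-5.83, -10.91, -15.99, -21.07, -26.15]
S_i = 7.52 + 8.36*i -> [7.52, 15.88, 24.24, 32.6, 40.96]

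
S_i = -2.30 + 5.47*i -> [-2.3, 3.17, 8.64, 14.11, 19.58]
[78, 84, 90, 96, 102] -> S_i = 78 + 6*i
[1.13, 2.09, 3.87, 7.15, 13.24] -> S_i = 1.13*1.85^i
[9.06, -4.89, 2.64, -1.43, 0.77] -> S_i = 9.06*(-0.54)^i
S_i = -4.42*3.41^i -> [-4.42, -15.07, -51.4, -175.26, -597.64]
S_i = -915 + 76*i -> [-915, -839, -763, -687, -611]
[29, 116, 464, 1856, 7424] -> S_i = 29*4^i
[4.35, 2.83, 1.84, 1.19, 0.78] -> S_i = 4.35*0.65^i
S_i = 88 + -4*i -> [88, 84, 80, 76, 72]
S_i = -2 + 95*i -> [-2, 93, 188, 283, 378]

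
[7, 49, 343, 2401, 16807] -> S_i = 7*7^i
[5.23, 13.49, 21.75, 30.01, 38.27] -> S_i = 5.23 + 8.26*i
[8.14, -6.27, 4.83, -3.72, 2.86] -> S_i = 8.14*(-0.77)^i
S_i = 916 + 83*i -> [916, 999, 1082, 1165, 1248]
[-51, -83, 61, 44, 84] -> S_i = Random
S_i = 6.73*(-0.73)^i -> [6.73, -4.91, 3.59, -2.62, 1.91]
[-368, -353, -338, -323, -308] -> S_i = -368 + 15*i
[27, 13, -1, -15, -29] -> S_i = 27 + -14*i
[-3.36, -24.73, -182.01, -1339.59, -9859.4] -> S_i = -3.36*7.36^i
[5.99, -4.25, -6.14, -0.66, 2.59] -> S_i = Random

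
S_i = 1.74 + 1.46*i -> [1.74, 3.2, 4.66, 6.12, 7.58]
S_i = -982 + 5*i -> [-982, -977, -972, -967, -962]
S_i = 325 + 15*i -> [325, 340, 355, 370, 385]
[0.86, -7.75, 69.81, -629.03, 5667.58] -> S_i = 0.86*(-9.01)^i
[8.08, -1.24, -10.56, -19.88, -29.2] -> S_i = 8.08 + -9.32*i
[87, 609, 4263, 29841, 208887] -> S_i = 87*7^i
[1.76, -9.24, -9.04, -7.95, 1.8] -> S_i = Random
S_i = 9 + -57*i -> [9, -48, -105, -162, -219]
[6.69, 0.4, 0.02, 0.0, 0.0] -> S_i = 6.69*0.06^i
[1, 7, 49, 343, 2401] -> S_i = 1*7^i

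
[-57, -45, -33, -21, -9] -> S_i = -57 + 12*i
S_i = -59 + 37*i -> [-59, -22, 15, 52, 89]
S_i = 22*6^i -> [22, 132, 792, 4752, 28512]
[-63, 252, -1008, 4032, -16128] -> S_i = -63*-4^i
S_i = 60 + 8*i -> [60, 68, 76, 84, 92]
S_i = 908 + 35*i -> [908, 943, 978, 1013, 1048]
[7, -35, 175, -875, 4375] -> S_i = 7*-5^i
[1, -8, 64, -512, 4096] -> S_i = 1*-8^i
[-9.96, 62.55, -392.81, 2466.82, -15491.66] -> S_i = -9.96*(-6.28)^i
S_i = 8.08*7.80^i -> [8.08, 63.02, 491.59, 3834.38, 29908.17]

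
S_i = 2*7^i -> [2, 14, 98, 686, 4802]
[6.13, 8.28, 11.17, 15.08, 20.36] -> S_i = 6.13*1.35^i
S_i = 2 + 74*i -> [2, 76, 150, 224, 298]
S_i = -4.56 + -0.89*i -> [-4.56, -5.45, -6.34, -7.23, -8.12]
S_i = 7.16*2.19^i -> [7.16, 15.68, 34.34, 75.2, 164.7]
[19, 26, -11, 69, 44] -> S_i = Random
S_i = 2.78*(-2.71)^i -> [2.78, -7.53, 20.42, -55.33, 149.94]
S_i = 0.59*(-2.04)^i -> [0.59, -1.2, 2.46, -5.01, 10.22]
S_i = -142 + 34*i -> [-142, -108, -74, -40, -6]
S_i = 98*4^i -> [98, 392, 1568, 6272, 25088]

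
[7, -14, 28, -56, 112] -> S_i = 7*-2^i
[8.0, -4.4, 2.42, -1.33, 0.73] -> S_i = 8.00*(-0.55)^i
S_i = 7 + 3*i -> [7, 10, 13, 16, 19]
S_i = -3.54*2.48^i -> [-3.54, -8.78, -21.77, -54.0, -133.91]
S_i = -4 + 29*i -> [-4, 25, 54, 83, 112]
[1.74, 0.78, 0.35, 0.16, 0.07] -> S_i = 1.74*0.45^i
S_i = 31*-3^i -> [31, -93, 279, -837, 2511]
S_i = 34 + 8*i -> [34, 42, 50, 58, 66]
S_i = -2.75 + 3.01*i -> [-2.75, 0.26, 3.27, 6.28, 9.29]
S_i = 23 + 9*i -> [23, 32, 41, 50, 59]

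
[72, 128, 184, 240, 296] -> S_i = 72 + 56*i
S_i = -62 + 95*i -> [-62, 33, 128, 223, 318]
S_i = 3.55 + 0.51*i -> [3.55, 4.06, 4.57, 5.08, 5.59]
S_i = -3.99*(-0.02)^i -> [-3.99, 0.08, -0.0, 0.0, -0.0]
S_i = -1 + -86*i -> [-1, -87, -173, -259, -345]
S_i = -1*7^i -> [-1, -7, -49, -343, -2401]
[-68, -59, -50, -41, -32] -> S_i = -68 + 9*i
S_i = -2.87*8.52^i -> [-2.87, -24.45, -208.33, -1775.01, -15123.08]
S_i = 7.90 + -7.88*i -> [7.9, 0.02, -7.86, -15.74, -23.62]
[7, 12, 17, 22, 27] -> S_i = 7 + 5*i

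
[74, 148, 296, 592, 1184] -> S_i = 74*2^i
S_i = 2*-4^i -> [2, -8, 32, -128, 512]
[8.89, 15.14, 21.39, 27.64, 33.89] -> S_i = 8.89 + 6.25*i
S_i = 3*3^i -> [3, 9, 27, 81, 243]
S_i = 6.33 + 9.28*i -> [6.33, 15.61, 24.89, 34.17, 43.45]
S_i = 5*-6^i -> [5, -30, 180, -1080, 6480]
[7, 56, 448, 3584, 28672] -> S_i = 7*8^i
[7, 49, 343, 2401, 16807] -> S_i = 7*7^i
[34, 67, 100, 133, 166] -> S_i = 34 + 33*i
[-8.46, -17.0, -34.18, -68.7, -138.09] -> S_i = -8.46*2.01^i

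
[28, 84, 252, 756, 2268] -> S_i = 28*3^i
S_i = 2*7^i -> [2, 14, 98, 686, 4802]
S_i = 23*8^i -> [23, 184, 1472, 11776, 94208]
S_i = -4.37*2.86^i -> [-4.37, -12.5, -35.74, -102.23, -292.38]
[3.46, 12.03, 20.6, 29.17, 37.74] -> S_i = 3.46 + 8.57*i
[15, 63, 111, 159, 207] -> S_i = 15 + 48*i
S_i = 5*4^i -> [5, 20, 80, 320, 1280]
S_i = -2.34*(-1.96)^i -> [-2.34, 4.59, -8.99, 17.62, -34.53]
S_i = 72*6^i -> [72, 432, 2592, 15552, 93312]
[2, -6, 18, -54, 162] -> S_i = 2*-3^i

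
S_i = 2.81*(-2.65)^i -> [2.81, -7.45, 19.73, -52.29, 138.58]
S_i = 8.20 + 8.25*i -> [8.2, 16.45, 24.7, 32.95, 41.2]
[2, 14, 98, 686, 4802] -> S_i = 2*7^i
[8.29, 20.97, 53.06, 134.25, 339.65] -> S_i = 8.29*2.53^i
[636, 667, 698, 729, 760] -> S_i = 636 + 31*i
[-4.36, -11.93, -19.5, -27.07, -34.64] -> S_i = -4.36 + -7.57*i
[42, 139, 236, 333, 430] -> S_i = 42 + 97*i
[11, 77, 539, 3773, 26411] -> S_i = 11*7^i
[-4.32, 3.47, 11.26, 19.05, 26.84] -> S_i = -4.32 + 7.79*i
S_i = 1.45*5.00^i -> [1.45, 7.25, 36.25, 181.25, 906.25]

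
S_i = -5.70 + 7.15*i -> [-5.7, 1.45, 8.6, 15.75, 22.9]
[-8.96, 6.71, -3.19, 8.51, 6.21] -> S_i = Random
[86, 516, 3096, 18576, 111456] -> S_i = 86*6^i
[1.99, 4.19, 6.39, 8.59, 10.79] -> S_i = 1.99 + 2.20*i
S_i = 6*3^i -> [6, 18, 54, 162, 486]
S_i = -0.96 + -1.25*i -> [-0.96, -2.21, -3.46, -4.71, -5.96]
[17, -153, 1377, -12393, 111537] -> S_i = 17*-9^i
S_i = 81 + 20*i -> [81, 101, 121, 141, 161]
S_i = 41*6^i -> [41, 246, 1476, 8856, 53136]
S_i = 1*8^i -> [1, 8, 64, 512, 4096]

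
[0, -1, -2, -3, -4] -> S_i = 0 + -1*i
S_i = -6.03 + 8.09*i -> [-6.03, 2.06, 10.15, 18.24, 26.33]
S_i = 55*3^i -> [55, 165, 495, 1485, 4455]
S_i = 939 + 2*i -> [939, 941, 943, 945, 947]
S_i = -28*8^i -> [-28, -224, -1792, -14336, -114688]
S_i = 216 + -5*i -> [216, 211, 206, 201, 196]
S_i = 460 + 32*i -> [460, 492, 524, 556, 588]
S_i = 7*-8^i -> [7, -56, 448, -3584, 28672]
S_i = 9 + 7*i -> [9, 16, 23, 30, 37]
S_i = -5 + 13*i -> [-5, 8, 21, 34, 47]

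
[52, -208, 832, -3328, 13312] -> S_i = 52*-4^i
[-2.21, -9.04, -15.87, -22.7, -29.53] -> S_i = -2.21 + -6.83*i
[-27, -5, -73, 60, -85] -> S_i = Random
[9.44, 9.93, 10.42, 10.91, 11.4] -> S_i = 9.44 + 0.49*i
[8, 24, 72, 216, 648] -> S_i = 8*3^i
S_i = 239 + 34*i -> [239, 273, 307, 341, 375]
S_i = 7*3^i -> [7, 21, 63, 189, 567]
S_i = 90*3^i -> [90, 270, 810, 2430, 7290]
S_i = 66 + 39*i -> [66, 105, 144, 183, 222]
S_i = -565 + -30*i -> [-565, -595, -625, -655, -685]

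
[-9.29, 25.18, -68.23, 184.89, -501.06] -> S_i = -9.29*(-2.71)^i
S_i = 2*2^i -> [2, 4, 8, 16, 32]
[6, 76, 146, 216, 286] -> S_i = 6 + 70*i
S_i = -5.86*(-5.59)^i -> [-5.86, 32.76, -183.11, 1023.61, -5721.96]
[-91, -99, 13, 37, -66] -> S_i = Random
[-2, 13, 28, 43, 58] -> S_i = -2 + 15*i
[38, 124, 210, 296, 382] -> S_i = 38 + 86*i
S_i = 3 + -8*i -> [3, -5, -13, -21, -29]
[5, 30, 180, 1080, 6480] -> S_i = 5*6^i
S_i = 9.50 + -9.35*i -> [9.5, 0.15, -9.2, -18.55, -27.9]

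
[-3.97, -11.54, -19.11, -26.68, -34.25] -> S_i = -3.97 + -7.57*i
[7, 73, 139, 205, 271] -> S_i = 7 + 66*i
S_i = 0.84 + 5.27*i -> [0.84, 6.11, 11.38, 16.65, 21.92]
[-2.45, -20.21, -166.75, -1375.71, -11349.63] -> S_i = -2.45*8.25^i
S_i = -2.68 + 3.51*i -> [-2.68, 0.83, 4.34, 7.85, 11.36]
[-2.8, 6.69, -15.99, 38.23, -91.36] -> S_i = -2.80*(-2.39)^i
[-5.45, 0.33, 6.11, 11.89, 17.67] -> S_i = -5.45 + 5.78*i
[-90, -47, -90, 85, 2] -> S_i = Random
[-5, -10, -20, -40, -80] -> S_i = -5*2^i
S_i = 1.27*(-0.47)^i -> [1.27, -0.6, 0.28, -0.13, 0.06]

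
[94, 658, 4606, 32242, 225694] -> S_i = 94*7^i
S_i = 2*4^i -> [2, 8, 32, 128, 512]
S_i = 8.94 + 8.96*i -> [8.94, 17.9, 26.86, 35.82, 44.78]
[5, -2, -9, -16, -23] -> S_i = 5 + -7*i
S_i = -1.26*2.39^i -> [-1.26, -3.01, -7.2, -17.2, -41.11]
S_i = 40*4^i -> [40, 160, 640, 2560, 10240]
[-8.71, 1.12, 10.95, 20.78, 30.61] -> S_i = -8.71 + 9.83*i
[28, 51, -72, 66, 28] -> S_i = Random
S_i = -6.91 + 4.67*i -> [-6.91, -2.24, 2.43, 7.1, 11.77]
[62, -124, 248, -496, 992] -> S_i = 62*-2^i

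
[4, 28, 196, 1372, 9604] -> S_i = 4*7^i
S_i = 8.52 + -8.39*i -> [8.52, 0.13, -8.26, -16.65, -25.04]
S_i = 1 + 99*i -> [1, 100, 199, 298, 397]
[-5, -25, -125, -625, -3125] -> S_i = -5*5^i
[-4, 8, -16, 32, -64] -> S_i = -4*-2^i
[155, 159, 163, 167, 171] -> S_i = 155 + 4*i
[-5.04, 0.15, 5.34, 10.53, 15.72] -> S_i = -5.04 + 5.19*i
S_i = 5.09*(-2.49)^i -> [5.09, -12.67, 31.56, -78.58, 195.67]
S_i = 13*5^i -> [13, 65, 325, 1625, 8125]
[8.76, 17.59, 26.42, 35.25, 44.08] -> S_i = 8.76 + 8.83*i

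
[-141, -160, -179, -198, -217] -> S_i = -141 + -19*i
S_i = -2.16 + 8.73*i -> [-2.16, 6.57, 15.3, 24.03, 32.76]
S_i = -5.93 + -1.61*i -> [-5.93, -7.54, -9.15, -10.76, -12.37]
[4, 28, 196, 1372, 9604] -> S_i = 4*7^i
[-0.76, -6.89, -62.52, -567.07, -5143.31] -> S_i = -0.76*9.07^i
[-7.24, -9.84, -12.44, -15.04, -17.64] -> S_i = -7.24 + -2.60*i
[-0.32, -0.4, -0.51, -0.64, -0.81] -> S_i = -0.32*1.26^i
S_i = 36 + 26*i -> [36, 62, 88, 114, 140]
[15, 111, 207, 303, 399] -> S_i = 15 + 96*i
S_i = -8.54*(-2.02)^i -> [-8.54, 17.25, -34.85, 70.39, -142.19]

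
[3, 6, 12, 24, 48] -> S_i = 3*2^i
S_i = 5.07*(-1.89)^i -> [5.07, -9.58, 18.11, -34.23, 64.69]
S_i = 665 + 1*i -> [665, 666, 667, 668, 669]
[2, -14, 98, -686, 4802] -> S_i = 2*-7^i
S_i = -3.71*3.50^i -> [-3.71, -12.98, -45.45, -159.07, -556.73]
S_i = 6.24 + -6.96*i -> [6.24, -0.72, -7.68, -14.64, -21.6]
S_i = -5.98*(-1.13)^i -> [-5.98, 6.76, -7.64, 8.63, -9.75]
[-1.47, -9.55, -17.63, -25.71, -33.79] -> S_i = -1.47 + -8.08*i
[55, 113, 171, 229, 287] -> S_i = 55 + 58*i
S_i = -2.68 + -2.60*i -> [-2.68, -5.28, -7.88, -10.48, -13.08]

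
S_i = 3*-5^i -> [3, -15, 75, -375, 1875]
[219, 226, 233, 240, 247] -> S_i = 219 + 7*i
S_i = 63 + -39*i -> [63, 24, -15, -54, -93]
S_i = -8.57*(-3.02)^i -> [-8.57, 25.88, -78.16, 236.05, -712.87]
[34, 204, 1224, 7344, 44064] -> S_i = 34*6^i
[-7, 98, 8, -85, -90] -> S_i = Random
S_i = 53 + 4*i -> [53, 57, 61, 65, 69]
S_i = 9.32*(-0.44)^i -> [9.32, -4.1, 1.8, -0.79, 0.35]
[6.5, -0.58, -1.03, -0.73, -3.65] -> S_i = Random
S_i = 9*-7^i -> [9, -63, 441, -3087, 21609]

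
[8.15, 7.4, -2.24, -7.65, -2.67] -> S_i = Random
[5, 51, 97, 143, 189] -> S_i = 5 + 46*i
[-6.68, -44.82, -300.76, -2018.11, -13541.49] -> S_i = -6.68*6.71^i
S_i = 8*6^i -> [8, 48, 288, 1728, 10368]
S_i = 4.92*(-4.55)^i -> [4.92, -22.39, 101.86, -463.45, 2108.68]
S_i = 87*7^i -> [87, 609, 4263, 29841, 208887]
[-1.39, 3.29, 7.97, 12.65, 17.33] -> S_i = -1.39 + 4.68*i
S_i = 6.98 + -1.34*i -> [6.98, 5.64, 4.3, 2.96, 1.62]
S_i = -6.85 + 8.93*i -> [-6.85, 2.08, 11.01, 19.94, 28.87]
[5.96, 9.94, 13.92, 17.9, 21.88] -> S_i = 5.96 + 3.98*i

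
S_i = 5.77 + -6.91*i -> [5.77, -1.14, -8.05, -14.96, -21.87]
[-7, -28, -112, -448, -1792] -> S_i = -7*4^i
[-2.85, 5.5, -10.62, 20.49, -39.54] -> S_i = -2.85*(-1.93)^i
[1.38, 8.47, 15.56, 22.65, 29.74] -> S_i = 1.38 + 7.09*i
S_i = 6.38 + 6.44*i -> [6.38, 12.82, 19.26, 25.7, 32.14]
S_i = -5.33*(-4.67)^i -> [-5.33, 24.89, -116.24, 542.85, -2535.1]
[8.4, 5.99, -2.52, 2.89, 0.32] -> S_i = Random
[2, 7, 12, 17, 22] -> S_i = 2 + 5*i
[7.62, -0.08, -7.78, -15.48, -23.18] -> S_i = 7.62 + -7.70*i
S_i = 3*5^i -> [3, 15, 75, 375, 1875]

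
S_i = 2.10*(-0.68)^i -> [2.1, -1.43, 0.97, -0.66, 0.45]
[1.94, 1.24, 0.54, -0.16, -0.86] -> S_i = 1.94 + -0.70*i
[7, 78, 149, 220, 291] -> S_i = 7 + 71*i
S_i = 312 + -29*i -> [312, 283, 254, 225, 196]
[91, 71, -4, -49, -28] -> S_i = Random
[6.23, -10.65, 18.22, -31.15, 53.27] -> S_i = 6.23*(-1.71)^i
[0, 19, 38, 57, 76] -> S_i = 0 + 19*i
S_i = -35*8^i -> [-35, -280, -2240, -17920, -143360]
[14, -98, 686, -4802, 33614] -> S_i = 14*-7^i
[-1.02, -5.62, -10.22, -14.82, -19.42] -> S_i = -1.02 + -4.60*i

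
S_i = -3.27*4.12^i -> [-3.27, -13.47, -55.51, -228.69, -942.19]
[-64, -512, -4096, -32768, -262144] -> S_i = -64*8^i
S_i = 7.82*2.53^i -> [7.82, 19.78, 50.06, 126.64, 320.4]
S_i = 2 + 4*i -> [2, 6, 10, 14, 18]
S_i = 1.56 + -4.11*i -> [1.56, -2.55, -6.66, -10.77, -14.88]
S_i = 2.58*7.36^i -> [2.58, 18.99, 139.76, 1028.62, 7570.61]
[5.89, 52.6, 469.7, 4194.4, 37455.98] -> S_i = 5.89*8.93^i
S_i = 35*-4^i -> [35, -140, 560, -2240, 8960]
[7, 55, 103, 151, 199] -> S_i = 7 + 48*i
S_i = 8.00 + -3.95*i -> [8.0, 4.05, 0.1, -3.85, -7.8]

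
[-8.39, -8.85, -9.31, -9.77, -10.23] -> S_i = -8.39 + -0.46*i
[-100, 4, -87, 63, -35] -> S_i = Random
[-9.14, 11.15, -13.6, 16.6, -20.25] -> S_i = -9.14*(-1.22)^i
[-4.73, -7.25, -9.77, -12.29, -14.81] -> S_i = -4.73 + -2.52*i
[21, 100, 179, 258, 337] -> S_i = 21 + 79*i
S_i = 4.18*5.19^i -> [4.18, 21.69, 112.59, 584.36, 3032.81]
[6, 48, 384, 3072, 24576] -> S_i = 6*8^i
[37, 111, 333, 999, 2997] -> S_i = 37*3^i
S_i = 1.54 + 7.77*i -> [1.54, 9.31, 17.08, 24.85, 32.62]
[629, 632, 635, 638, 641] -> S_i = 629 + 3*i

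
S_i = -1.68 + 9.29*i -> [-1.68, 7.61, 16.9, 26.19, 35.48]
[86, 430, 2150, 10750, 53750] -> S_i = 86*5^i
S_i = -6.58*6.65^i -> [-6.58, -43.76, -290.98, -1935.04, -12868.04]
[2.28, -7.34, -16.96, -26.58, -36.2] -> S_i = 2.28 + -9.62*i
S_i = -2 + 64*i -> [-2, 62, 126, 190, 254]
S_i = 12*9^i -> [12, 108, 972, 8748, 78732]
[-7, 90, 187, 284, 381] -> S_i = -7 + 97*i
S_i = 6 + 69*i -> [6, 75, 144, 213, 282]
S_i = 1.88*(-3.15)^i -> [1.88, -5.92, 18.65, -58.76, 185.1]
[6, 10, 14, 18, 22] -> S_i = 6 + 4*i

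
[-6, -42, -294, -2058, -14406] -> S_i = -6*7^i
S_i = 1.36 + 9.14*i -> [1.36, 10.5, 19.64, 28.78, 37.92]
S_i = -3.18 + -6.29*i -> [-3.18, -9.47, -15.76, -22.05, -28.34]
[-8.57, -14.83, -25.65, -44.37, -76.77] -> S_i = -8.57*1.73^i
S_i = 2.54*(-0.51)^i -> [2.54, -1.3, 0.66, -0.34, 0.17]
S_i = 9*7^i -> [9, 63, 441, 3087, 21609]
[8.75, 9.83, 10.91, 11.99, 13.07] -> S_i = 8.75 + 1.08*i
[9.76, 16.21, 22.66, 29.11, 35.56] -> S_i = 9.76 + 6.45*i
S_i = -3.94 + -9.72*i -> [-3.94, -13.66, -23.38, -33.1, -42.82]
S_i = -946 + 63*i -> [-946, -883, -820, -757, -694]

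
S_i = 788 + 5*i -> [788, 793, 798, 803, 808]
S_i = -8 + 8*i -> [-8, 0, 8, 16, 24]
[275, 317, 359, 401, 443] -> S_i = 275 + 42*i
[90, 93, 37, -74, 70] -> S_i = Random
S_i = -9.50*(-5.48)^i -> [-9.5, 52.06, -285.29, 1563.38, -8567.34]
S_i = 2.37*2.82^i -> [2.37, 6.68, 18.85, 53.15, 149.88]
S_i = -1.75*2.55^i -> [-1.75, -4.46, -11.38, -29.02, -73.99]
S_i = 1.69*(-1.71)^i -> [1.69, -2.89, 4.94, -8.45, 14.45]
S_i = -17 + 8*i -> [-17, -9, -1, 7, 15]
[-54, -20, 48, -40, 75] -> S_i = Random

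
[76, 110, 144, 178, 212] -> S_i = 76 + 34*i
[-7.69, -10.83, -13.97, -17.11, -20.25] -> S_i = -7.69 + -3.14*i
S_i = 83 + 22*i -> [83, 105, 127, 149, 171]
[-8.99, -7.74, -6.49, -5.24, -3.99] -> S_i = -8.99 + 1.25*i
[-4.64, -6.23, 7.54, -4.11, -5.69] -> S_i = Random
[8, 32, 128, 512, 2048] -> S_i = 8*4^i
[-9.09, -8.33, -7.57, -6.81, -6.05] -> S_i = -9.09 + 0.76*i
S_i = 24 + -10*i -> [24, 14, 4, -6, -16]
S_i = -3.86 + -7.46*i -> [-3.86, -11.32, -18.78, -26.24, -33.7]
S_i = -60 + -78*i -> [-60, -138, -216, -294, -372]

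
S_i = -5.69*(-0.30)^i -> [-5.69, 1.71, -0.51, 0.15, -0.05]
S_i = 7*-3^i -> [7, -21, 63, -189, 567]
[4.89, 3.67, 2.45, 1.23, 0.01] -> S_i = 4.89 + -1.22*i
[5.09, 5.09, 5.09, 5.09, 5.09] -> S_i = 5.09*1.00^i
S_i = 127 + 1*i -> [127, 128, 129, 130, 131]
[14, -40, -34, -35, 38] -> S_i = Random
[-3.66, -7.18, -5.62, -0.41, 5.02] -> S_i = Random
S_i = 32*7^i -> [32, 224, 1568, 10976, 76832]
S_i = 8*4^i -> [8, 32, 128, 512, 2048]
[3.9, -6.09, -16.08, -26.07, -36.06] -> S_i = 3.90 + -9.99*i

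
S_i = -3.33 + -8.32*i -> [-3.33, -11.65, -19.97, -28.29, -36.61]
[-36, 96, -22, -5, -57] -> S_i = Random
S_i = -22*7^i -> [-22, -154, -1078, -7546, -52822]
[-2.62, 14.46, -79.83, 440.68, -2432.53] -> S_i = -2.62*(-5.52)^i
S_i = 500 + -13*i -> [500, 487, 474, 461, 448]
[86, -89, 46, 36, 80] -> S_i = Random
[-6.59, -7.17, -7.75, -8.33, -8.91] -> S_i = -6.59 + -0.58*i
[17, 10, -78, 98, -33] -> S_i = Random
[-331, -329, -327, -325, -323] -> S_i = -331 + 2*i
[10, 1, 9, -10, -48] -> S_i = Random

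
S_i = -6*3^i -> [-6, -18, -54, -162, -486]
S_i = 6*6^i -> [6, 36, 216, 1296, 7776]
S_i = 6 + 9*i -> [6, 15, 24, 33, 42]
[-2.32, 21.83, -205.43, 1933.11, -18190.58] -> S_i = -2.32*(-9.41)^i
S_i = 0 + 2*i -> [0, 2, 4, 6, 8]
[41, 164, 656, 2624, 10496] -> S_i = 41*4^i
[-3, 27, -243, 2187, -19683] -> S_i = -3*-9^i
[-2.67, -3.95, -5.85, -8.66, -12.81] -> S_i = -2.67*1.48^i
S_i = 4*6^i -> [4, 24, 144, 864, 5184]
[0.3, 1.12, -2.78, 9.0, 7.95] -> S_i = Random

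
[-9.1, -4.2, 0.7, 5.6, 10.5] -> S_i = -9.10 + 4.90*i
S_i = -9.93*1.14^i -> [-9.93, -11.32, -12.91, -14.71, -16.77]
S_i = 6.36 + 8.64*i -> [6.36, 15.0, 23.64, 32.28, 40.92]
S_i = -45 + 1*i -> [-45, -44, -43, -42, -41]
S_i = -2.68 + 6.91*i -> [-2.68, 4.23, 11.14, 18.05, 24.96]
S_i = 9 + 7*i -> [9, 16, 23, 30, 37]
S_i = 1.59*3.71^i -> [1.59, 5.9, 21.88, 81.19, 301.23]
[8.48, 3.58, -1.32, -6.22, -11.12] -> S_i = 8.48 + -4.90*i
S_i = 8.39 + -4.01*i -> [8.39, 4.38, 0.37, -3.64, -7.65]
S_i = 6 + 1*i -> [6, 7, 8, 9, 10]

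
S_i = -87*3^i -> [-87, -261, -783, -2349, -7047]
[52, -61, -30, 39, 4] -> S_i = Random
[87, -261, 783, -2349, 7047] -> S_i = 87*-3^i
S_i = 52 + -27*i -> [52, 25, -2, -29, -56]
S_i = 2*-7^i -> [2, -14, 98, -686, 4802]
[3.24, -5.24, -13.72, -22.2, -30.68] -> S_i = 3.24 + -8.48*i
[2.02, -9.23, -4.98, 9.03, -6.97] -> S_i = Random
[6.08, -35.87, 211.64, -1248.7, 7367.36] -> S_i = 6.08*(-5.90)^i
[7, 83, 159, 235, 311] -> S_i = 7 + 76*i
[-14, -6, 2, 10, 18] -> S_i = -14 + 8*i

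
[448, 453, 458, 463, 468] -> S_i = 448 + 5*i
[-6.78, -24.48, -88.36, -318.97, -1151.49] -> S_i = -6.78*3.61^i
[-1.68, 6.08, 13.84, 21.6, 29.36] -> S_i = -1.68 + 7.76*i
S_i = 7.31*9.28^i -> [7.31, 67.84, 629.53, 5842.0, 54213.73]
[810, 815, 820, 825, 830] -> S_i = 810 + 5*i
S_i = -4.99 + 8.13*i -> [-4.99, 3.14, 11.27, 19.4, 27.53]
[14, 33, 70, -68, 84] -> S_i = Random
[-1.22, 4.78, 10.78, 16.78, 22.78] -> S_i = -1.22 + 6.00*i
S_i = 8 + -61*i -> [8, -53, -114, -175, -236]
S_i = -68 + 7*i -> [-68, -61, -54, -47, -40]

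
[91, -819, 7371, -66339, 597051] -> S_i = 91*-9^i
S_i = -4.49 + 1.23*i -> [-4.49, -3.26, -2.03, -0.8, 0.43]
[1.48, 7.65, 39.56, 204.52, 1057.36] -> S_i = 1.48*5.17^i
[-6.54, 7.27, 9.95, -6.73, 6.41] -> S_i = Random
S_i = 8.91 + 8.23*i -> [8.91, 17.14, 25.37, 33.6, 41.83]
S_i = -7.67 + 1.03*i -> [-7.67, -6.64, -5.61, -4.58, -3.55]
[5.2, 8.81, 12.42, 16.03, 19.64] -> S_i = 5.20 + 3.61*i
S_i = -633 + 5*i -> [-633, -628, -623, -618, -613]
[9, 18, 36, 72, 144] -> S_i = 9*2^i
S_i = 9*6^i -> [9, 54, 324, 1944, 11664]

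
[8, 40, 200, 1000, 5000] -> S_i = 8*5^i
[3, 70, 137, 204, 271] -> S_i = 3 + 67*i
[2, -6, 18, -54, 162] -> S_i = 2*-3^i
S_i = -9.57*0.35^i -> [-9.57, -3.35, -1.17, -0.41, -0.14]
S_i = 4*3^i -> [4, 12, 36, 108, 324]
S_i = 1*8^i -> [1, 8, 64, 512, 4096]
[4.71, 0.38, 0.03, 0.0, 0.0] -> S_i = 4.71*0.08^i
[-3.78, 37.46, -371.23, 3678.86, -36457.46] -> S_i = -3.78*(-9.91)^i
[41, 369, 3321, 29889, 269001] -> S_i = 41*9^i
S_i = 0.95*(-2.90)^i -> [0.95, -2.76, 7.99, -23.17, 67.19]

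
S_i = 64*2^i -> [64, 128, 256, 512, 1024]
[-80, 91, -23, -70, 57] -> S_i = Random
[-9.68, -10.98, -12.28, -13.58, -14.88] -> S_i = -9.68 + -1.30*i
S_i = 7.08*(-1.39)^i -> [7.08, -9.84, 13.68, -19.01, 26.43]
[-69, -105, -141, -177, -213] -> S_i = -69 + -36*i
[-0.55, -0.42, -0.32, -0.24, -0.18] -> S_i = -0.55*0.76^i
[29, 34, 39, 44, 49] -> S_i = 29 + 5*i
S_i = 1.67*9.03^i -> [1.67, 15.08, 136.17, 1229.64, 11103.69]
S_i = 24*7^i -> [24, 168, 1176, 8232, 57624]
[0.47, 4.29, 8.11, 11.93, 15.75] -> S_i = 0.47 + 3.82*i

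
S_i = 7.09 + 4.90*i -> [7.09, 11.99, 16.89, 21.79, 26.69]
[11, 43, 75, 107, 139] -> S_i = 11 + 32*i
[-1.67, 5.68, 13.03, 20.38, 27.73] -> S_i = -1.67 + 7.35*i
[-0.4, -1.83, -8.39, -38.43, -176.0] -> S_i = -0.40*4.58^i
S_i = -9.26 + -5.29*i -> [-9.26, -14.55, -19.84, -25.13, -30.42]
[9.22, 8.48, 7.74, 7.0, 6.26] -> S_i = 9.22 + -0.74*i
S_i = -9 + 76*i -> [-9, 67, 143, 219, 295]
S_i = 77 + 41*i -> [77, 118, 159, 200, 241]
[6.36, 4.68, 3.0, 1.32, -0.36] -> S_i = 6.36 + -1.68*i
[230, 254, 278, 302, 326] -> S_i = 230 + 24*i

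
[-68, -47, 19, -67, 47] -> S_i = Random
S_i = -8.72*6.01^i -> [-8.72, -52.41, -314.97, -1892.95, -11376.65]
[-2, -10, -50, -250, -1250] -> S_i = -2*5^i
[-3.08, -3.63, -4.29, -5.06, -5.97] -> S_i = -3.08*1.18^i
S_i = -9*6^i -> [-9, -54, -324, -1944, -11664]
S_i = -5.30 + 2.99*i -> [-5.3, -2.31, 0.68, 3.67, 6.66]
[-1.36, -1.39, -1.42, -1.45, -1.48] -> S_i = -1.36 + -0.03*i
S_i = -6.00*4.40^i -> [-6.0, -26.4, -116.16, -511.1, -2248.86]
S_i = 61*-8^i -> [61, -488, 3904, -31232, 249856]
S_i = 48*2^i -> [48, 96, 192, 384, 768]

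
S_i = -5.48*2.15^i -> [-5.48, -11.78, -25.33, -54.46, -117.09]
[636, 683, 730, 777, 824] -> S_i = 636 + 47*i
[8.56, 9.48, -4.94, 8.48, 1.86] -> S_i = Random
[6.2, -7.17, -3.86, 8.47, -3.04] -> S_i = Random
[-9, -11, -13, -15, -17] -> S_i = -9 + -2*i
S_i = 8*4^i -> [8, 32, 128, 512, 2048]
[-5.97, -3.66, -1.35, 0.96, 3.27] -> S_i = -5.97 + 2.31*i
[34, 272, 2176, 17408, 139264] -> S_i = 34*8^i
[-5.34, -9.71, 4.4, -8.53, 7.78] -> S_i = Random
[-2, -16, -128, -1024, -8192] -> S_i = -2*8^i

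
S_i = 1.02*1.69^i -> [1.02, 1.72, 2.91, 4.92, 8.32]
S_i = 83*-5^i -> [83, -415, 2075, -10375, 51875]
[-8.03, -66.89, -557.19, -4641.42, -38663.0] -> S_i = -8.03*8.33^i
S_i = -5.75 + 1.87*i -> [-5.75, -3.88, -2.01, -0.14, 1.73]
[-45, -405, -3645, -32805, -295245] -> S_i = -45*9^i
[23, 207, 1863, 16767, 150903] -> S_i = 23*9^i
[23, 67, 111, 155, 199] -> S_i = 23 + 44*i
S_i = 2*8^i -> [2, 16, 128, 1024, 8192]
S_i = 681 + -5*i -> [681, 676, 671, 666, 661]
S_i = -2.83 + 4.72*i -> [-2.83, 1.89, 6.61, 11.33, 16.05]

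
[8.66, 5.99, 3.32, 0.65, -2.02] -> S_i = 8.66 + -2.67*i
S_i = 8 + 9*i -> [8, 17, 26, 35, 44]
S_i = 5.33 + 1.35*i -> [5.33, 6.68, 8.03, 9.38, 10.73]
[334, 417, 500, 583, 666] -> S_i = 334 + 83*i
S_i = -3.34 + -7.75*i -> [-3.34, -11.09, -18.84, -26.59, -34.34]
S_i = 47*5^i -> [47, 235, 1175, 5875, 29375]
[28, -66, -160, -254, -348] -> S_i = 28 + -94*i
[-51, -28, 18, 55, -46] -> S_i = Random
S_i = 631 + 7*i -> [631, 638, 645, 652, 659]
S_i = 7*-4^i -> [7, -28, 112, -448, 1792]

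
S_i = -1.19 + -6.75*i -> [-1.19, -7.94, -14.69, -21.44, -28.19]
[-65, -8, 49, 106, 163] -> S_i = -65 + 57*i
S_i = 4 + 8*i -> [4, 12, 20, 28, 36]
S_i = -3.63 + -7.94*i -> [-3.63, -11.57, -19.51, -27.45, -35.39]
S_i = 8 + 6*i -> [8, 14, 20, 26, 32]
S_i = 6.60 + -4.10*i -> [6.6, 2.5, -1.6, -5.7, -9.8]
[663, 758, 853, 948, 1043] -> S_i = 663 + 95*i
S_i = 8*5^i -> [8, 40, 200, 1000, 5000]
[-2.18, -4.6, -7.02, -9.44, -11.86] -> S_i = -2.18 + -2.42*i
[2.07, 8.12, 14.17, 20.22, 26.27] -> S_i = 2.07 + 6.05*i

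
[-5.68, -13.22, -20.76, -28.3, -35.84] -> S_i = -5.68 + -7.54*i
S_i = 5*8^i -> [5, 40, 320, 2560, 20480]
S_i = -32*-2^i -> [-32, 64, -128, 256, -512]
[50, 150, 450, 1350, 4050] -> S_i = 50*3^i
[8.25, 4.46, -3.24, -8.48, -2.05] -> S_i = Random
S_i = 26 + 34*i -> [26, 60, 94, 128, 162]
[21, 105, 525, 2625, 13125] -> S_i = 21*5^i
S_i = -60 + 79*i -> [-60, 19, 98, 177, 256]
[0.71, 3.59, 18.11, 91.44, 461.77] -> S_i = 0.71*5.05^i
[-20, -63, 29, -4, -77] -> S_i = Random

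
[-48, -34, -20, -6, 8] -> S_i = -48 + 14*i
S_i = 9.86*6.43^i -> [9.86, 63.4, 407.66, 2621.26, 16854.69]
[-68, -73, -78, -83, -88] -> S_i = -68 + -5*i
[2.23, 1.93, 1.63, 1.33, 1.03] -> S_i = 2.23 + -0.30*i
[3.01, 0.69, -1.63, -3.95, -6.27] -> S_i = 3.01 + -2.32*i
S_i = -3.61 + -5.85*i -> [-3.61, -9.46, -15.31, -21.16, -27.01]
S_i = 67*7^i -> [67, 469, 3283, 22981, 160867]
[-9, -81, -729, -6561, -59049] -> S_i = -9*9^i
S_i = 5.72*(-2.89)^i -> [5.72, -16.53, 47.77, -138.07, 399.01]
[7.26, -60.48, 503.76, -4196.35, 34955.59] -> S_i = 7.26*(-8.33)^i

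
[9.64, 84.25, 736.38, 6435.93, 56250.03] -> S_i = 9.64*8.74^i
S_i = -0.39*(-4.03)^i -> [-0.39, 1.57, -6.33, 25.53, -102.87]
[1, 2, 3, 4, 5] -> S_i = 1 + 1*i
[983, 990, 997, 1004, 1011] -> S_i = 983 + 7*i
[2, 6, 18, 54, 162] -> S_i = 2*3^i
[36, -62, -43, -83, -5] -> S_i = Random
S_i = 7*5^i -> [7, 35, 175, 875, 4375]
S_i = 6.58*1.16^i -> [6.58, 7.63, 8.85, 10.27, 11.91]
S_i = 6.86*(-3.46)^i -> [6.86, -23.74, 82.13, -284.15, 983.17]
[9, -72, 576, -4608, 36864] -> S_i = 9*-8^i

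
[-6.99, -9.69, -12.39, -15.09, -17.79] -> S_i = -6.99 + -2.70*i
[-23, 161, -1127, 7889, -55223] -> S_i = -23*-7^i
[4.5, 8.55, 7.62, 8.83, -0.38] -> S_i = Random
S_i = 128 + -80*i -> [128, 48, -32, -112, -192]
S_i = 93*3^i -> [93, 279, 837, 2511, 7533]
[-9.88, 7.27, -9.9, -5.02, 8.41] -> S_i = Random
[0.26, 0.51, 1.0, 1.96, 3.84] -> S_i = 0.26*1.96^i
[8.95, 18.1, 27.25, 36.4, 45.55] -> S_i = 8.95 + 9.15*i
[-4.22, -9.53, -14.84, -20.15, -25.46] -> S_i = -4.22 + -5.31*i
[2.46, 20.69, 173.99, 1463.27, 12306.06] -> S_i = 2.46*8.41^i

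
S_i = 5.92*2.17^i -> [5.92, 12.85, 27.88, 60.49, 131.27]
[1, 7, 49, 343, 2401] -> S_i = 1*7^i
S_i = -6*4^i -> [-6, -24, -96, -384, -1536]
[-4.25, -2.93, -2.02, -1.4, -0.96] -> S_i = -4.25*0.69^i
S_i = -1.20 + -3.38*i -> [-1.2, -4.58, -7.96, -11.34, -14.72]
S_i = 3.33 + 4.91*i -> [3.33, 8.24, 13.15, 18.06, 22.97]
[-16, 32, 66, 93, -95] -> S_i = Random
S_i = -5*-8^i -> [-5, 40, -320, 2560, -20480]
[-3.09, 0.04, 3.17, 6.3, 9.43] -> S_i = -3.09 + 3.13*i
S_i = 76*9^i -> [76, 684, 6156, 55404, 498636]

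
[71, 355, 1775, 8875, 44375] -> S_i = 71*5^i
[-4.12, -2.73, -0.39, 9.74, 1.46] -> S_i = Random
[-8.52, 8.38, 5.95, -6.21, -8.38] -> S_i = Random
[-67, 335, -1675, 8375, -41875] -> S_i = -67*-5^i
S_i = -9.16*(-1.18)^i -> [-9.16, 10.81, -12.75, 15.05, -17.76]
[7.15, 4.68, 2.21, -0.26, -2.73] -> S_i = 7.15 + -2.47*i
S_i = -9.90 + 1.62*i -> [-9.9, -8.28, -6.66, -5.04, -3.42]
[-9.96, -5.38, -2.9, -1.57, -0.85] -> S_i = -9.96*0.54^i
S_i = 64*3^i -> [64, 192, 576, 1728, 5184]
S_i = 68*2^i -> [68, 136, 272, 544, 1088]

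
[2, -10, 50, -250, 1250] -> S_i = 2*-5^i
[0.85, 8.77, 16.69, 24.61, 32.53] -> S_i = 0.85 + 7.92*i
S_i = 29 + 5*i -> [29, 34, 39, 44, 49]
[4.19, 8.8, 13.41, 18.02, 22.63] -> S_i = 4.19 + 4.61*i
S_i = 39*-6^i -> [39, -234, 1404, -8424, 50544]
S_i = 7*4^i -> [7, 28, 112, 448, 1792]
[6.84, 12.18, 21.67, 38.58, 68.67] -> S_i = 6.84*1.78^i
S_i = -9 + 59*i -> [-9, 50, 109, 168, 227]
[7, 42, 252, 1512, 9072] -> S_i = 7*6^i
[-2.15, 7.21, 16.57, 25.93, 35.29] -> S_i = -2.15 + 9.36*i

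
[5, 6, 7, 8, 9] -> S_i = 5 + 1*i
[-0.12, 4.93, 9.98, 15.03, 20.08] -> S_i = -0.12 + 5.05*i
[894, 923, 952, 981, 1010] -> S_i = 894 + 29*i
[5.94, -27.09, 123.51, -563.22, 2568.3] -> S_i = 5.94*(-4.56)^i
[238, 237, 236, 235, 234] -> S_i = 238 + -1*i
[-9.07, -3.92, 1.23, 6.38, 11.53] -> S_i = -9.07 + 5.15*i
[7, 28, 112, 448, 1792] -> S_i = 7*4^i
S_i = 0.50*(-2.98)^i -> [0.5, -1.49, 4.44, -13.23, 39.43]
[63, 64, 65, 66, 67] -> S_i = 63 + 1*i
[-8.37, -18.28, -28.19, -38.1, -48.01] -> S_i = -8.37 + -9.91*i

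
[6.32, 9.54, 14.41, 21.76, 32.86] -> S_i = 6.32*1.51^i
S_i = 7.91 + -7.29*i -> [7.91, 0.62, -6.67, -13.96, -21.25]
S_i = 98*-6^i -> [98, -588, 3528, -21168, 127008]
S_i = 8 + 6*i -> [8, 14, 20, 26, 32]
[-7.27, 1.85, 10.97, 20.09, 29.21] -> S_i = -7.27 + 9.12*i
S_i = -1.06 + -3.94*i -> [-1.06, -5.0, -8.94, -12.88, -16.82]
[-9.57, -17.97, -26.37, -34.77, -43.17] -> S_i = -9.57 + -8.40*i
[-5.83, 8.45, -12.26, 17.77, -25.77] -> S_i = -5.83*(-1.45)^i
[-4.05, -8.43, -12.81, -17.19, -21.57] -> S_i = -4.05 + -4.38*i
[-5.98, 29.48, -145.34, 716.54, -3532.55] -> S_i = -5.98*(-4.93)^i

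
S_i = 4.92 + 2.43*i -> [4.92, 7.35, 9.78, 12.21, 14.64]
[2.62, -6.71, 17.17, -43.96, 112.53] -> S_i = 2.62*(-2.56)^i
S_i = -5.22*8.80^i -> [-5.22, -45.94, -404.24, -3557.28, -31304.1]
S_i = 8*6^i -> [8, 48, 288, 1728, 10368]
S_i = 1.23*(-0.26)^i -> [1.23, -0.32, 0.08, -0.02, 0.01]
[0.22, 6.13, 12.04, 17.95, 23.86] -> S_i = 0.22 + 5.91*i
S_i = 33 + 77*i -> [33, 110, 187, 264, 341]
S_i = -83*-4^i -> [-83, 332, -1328, 5312, -21248]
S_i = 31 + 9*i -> [31, 40, 49, 58, 67]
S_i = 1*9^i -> [1, 9, 81, 729, 6561]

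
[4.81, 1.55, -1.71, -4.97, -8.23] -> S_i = 4.81 + -3.26*i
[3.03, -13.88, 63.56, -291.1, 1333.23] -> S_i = 3.03*(-4.58)^i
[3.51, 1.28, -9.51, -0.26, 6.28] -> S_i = Random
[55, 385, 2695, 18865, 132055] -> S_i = 55*7^i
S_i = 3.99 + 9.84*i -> [3.99, 13.83, 23.67, 33.51, 43.35]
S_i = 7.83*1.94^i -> [7.83, 15.19, 29.47, 57.17, 110.91]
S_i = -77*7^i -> [-77, -539, -3773, -26411, -184877]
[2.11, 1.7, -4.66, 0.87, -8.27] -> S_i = Random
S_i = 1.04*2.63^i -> [1.04, 2.74, 7.19, 18.92, 49.76]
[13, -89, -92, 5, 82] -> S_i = Random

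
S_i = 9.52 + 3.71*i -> [9.52, 13.23, 16.94, 20.65, 24.36]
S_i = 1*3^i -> [1, 3, 9, 27, 81]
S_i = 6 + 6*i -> [6, 12, 18, 24, 30]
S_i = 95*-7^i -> [95, -665, 4655, -32585, 228095]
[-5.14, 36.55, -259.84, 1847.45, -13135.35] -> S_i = -5.14*(-7.11)^i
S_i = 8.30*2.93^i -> [8.3, 24.32, 71.25, 208.78, 611.71]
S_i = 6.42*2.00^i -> [6.42, 12.84, 25.68, 51.36, 102.72]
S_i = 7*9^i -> [7, 63, 567, 5103, 45927]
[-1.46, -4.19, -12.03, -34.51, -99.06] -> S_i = -1.46*2.87^i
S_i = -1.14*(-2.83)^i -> [-1.14, 3.23, -9.13, 25.84, -73.12]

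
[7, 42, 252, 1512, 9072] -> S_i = 7*6^i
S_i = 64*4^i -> [64, 256, 1024, 4096, 16384]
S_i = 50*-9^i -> [50, -450, 4050, -36450, 328050]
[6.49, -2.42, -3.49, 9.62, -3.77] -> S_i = Random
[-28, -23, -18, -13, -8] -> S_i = -28 + 5*i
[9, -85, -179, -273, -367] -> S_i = 9 + -94*i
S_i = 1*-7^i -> [1, -7, 49, -343, 2401]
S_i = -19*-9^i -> [-19, 171, -1539, 13851, -124659]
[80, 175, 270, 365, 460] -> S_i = 80 + 95*i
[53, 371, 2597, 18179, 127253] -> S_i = 53*7^i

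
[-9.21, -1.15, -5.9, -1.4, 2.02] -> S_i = Random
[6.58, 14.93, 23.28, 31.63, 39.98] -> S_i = 6.58 + 8.35*i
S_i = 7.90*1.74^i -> [7.9, 13.75, 23.92, 41.62, 72.41]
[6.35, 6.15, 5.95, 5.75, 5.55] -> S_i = 6.35 + -0.20*i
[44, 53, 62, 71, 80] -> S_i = 44 + 9*i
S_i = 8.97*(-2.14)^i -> [8.97, -19.2, 41.08, -87.91, 188.13]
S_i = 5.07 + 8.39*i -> [5.07, 13.46, 21.85, 30.24, 38.63]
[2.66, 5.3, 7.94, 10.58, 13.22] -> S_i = 2.66 + 2.64*i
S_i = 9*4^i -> [9, 36, 144, 576, 2304]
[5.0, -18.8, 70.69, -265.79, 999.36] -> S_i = 5.00*(-3.76)^i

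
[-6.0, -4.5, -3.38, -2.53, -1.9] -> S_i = -6.00*0.75^i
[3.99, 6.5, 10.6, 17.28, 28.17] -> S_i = 3.99*1.63^i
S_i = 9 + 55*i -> [9, 64, 119, 174, 229]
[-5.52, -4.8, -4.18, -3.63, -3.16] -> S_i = -5.52*0.87^i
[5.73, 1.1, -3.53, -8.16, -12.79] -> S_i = 5.73 + -4.63*i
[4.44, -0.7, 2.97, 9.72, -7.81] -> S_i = Random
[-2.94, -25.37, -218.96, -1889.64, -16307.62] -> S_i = -2.94*8.63^i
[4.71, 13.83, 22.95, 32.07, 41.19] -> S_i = 4.71 + 9.12*i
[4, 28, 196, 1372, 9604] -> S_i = 4*7^i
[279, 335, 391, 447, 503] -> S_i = 279 + 56*i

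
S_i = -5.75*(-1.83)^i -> [-5.75, 10.52, -19.26, 35.24, -64.49]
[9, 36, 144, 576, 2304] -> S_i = 9*4^i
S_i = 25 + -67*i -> [25, -42, -109, -176, -243]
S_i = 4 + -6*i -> [4, -2, -8, -14, -20]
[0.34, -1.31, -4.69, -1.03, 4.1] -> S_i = Random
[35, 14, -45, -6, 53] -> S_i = Random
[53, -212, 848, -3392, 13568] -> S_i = 53*-4^i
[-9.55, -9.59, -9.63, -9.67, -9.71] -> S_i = -9.55 + -0.04*i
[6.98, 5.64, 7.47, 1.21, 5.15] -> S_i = Random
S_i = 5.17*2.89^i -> [5.17, 14.94, 43.18, 124.79, 360.65]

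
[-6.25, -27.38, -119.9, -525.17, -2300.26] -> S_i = -6.25*4.38^i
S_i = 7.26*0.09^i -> [7.26, 0.65, 0.06, 0.01, 0.0]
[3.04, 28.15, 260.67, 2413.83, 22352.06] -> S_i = 3.04*9.26^i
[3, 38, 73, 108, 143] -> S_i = 3 + 35*i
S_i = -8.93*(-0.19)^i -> [-8.93, 1.7, -0.32, 0.06, -0.01]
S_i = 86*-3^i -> [86, -258, 774, -2322, 6966]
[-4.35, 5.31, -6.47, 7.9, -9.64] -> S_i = -4.35*(-1.22)^i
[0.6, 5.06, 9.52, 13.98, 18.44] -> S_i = 0.60 + 4.46*i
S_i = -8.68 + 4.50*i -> [-8.68, -4.18, 0.32, 4.82, 9.32]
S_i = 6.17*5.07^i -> [6.17, 31.28, 158.6, 804.1, 4076.78]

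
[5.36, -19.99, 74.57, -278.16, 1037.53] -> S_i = 5.36*(-3.73)^i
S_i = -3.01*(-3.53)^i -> [-3.01, 10.63, -37.51, 132.4, -467.37]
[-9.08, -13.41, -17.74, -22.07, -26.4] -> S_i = -9.08 + -4.33*i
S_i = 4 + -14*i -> [4, -10, -24, -38, -52]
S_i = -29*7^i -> [-29, -203, -1421, -9947, -69629]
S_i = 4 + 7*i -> [4, 11, 18, 25, 32]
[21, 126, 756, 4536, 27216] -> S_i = 21*6^i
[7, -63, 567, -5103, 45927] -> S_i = 7*-9^i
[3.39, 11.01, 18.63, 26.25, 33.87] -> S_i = 3.39 + 7.62*i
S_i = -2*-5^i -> [-2, 10, -50, 250, -1250]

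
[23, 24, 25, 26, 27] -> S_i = 23 + 1*i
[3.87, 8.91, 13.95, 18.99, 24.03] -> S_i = 3.87 + 5.04*i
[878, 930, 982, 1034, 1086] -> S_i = 878 + 52*i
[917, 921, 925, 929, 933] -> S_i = 917 + 4*i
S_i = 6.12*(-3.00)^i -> [6.12, -18.36, 55.08, -165.24, 495.72]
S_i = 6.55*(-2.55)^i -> [6.55, -16.7, 42.59, -108.61, 276.95]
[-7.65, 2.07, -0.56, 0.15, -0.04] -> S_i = -7.65*(-0.27)^i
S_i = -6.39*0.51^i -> [-6.39, -3.26, -1.66, -0.85, -0.43]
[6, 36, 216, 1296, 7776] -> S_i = 6*6^i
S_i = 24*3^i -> [24, 72, 216, 648, 1944]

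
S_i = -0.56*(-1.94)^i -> [-0.56, 1.09, -2.11, 4.09, -7.93]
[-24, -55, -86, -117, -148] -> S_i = -24 + -31*i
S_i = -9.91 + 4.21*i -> [-9.91, -5.7, -1.49, 2.72, 6.93]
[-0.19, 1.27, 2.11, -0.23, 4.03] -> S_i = Random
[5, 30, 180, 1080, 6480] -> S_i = 5*6^i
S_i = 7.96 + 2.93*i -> [7.96, 10.89, 13.82, 16.75, 19.68]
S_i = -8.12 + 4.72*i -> [-8.12, -3.4, 1.32, 6.04, 10.76]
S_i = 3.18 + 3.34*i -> [3.18, 6.52, 9.86, 13.2, 16.54]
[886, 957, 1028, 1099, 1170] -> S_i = 886 + 71*i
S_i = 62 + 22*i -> [62, 84, 106, 128, 150]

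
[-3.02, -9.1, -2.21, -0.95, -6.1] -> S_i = Random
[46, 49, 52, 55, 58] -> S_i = 46 + 3*i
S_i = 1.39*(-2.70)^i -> [1.39, -3.75, 10.13, -27.36, 73.87]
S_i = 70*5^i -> [70, 350, 1750, 8750, 43750]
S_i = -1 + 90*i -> [-1, 89, 179, 269, 359]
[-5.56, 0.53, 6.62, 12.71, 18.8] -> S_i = -5.56 + 6.09*i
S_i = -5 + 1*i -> [-5, -4, -3, -2, -1]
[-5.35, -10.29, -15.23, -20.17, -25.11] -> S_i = -5.35 + -4.94*i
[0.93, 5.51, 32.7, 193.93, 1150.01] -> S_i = 0.93*5.93^i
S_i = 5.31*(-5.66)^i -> [5.31, -30.05, 170.11, -962.82, 5449.55]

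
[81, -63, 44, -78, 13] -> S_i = Random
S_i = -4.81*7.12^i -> [-4.81, -34.25, -243.84, -1736.14, -12361.33]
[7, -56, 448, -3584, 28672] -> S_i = 7*-8^i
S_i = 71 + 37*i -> [71, 108, 145, 182, 219]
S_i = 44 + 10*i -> [44, 54, 64, 74, 84]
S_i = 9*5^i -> [9, 45, 225, 1125, 5625]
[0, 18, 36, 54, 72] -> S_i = 0 + 18*i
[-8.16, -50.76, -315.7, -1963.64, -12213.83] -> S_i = -8.16*6.22^i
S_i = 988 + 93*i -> [988, 1081, 1174, 1267, 1360]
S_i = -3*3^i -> [-3, -9, -27, -81, -243]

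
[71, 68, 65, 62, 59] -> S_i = 71 + -3*i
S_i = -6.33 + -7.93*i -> [-6.33, -14.26, -22.19, -30.12, -38.05]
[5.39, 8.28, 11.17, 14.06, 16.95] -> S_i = 5.39 + 2.89*i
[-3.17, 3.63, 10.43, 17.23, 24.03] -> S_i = -3.17 + 6.80*i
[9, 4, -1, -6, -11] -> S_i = 9 + -5*i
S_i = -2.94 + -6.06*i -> [-2.94, -9.0, -15.06, -21.12, -27.18]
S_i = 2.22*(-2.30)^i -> [2.22, -5.11, 11.74, -27.01, 62.12]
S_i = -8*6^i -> [-8, -48, -288, -1728, -10368]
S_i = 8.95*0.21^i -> [8.95, 1.88, 0.39, 0.08, 0.02]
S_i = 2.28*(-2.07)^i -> [2.28, -4.72, 9.77, -20.22, 41.86]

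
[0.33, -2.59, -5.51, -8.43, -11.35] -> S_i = 0.33 + -2.92*i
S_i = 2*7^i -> [2, 14, 98, 686, 4802]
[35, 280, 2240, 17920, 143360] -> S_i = 35*8^i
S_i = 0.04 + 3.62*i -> [0.04, 3.66, 7.28, 10.9, 14.52]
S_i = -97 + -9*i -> [-97, -106, -115, -124, -133]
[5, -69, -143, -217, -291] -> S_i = 5 + -74*i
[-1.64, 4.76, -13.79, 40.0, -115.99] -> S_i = -1.64*(-2.90)^i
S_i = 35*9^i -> [35, 315, 2835, 25515, 229635]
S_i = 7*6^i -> [7, 42, 252, 1512, 9072]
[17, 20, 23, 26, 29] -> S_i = 17 + 3*i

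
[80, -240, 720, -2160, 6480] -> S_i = 80*-3^i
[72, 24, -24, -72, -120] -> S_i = 72 + -48*i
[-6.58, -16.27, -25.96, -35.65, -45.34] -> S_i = -6.58 + -9.69*i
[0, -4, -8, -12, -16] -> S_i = 0 + -4*i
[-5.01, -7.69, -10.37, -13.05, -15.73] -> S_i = -5.01 + -2.68*i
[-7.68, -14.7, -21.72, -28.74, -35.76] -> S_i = -7.68 + -7.02*i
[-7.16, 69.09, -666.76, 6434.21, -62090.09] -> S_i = -7.16*(-9.65)^i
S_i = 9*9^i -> [9, 81, 729, 6561, 59049]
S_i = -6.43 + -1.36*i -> [-6.43, -7.79, -9.15, -10.51, -11.87]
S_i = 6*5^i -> [6, 30, 150, 750, 3750]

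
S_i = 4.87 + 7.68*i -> [4.87, 12.55, 20.23, 27.91, 35.59]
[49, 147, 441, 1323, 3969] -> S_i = 49*3^i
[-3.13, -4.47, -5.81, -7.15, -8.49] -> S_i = -3.13 + -1.34*i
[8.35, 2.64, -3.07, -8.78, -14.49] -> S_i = 8.35 + -5.71*i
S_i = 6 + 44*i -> [6, 50, 94, 138, 182]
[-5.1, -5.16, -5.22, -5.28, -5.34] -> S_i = -5.10 + -0.06*i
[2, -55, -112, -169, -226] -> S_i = 2 + -57*i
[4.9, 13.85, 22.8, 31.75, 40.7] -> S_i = 4.90 + 8.95*i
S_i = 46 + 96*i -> [46, 142, 238, 334, 430]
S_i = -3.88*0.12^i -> [-3.88, -0.47, -0.06, -0.01, -0.0]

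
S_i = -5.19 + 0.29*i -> [-5.19, -4.9, -4.61, -4.32, -4.03]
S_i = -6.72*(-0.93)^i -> [-6.72, 6.25, -5.81, 5.41, -5.03]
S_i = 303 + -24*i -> [303, 279, 255, 231, 207]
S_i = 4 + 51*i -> [4, 55, 106, 157, 208]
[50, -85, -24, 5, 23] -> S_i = Random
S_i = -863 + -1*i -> [-863, -864, -865, -866, -867]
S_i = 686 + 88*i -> [686, 774, 862, 950, 1038]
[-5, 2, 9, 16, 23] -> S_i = -5 + 7*i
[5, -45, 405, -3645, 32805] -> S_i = 5*-9^i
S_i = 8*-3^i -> [8, -24, 72, -216, 648]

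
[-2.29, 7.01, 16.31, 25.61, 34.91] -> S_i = -2.29 + 9.30*i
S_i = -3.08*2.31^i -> [-3.08, -7.11, -16.44, -37.97, -87.7]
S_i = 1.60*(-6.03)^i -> [1.6, -9.65, 58.18, -350.81, 2115.38]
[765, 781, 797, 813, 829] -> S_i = 765 + 16*i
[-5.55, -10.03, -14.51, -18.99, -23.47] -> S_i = -5.55 + -4.48*i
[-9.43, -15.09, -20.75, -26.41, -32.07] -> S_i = -9.43 + -5.66*i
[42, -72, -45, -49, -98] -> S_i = Random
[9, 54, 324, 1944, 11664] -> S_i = 9*6^i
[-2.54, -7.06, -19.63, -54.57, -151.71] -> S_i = -2.54*2.78^i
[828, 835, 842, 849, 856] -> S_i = 828 + 7*i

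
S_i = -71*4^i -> [-71, -284, -1136, -4544, -18176]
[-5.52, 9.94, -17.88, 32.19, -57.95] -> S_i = -5.52*(-1.80)^i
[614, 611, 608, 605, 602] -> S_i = 614 + -3*i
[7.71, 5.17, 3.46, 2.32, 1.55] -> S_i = 7.71*0.67^i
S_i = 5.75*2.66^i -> [5.75, 15.3, 40.68, 108.22, 287.87]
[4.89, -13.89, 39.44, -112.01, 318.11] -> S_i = 4.89*(-2.84)^i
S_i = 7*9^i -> [7, 63, 567, 5103, 45927]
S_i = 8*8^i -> [8, 64, 512, 4096, 32768]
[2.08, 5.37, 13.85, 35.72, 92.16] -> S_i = 2.08*2.58^i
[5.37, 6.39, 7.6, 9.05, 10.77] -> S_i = 5.37*1.19^i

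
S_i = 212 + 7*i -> [212, 219, 226, 233, 240]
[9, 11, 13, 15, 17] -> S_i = 9 + 2*i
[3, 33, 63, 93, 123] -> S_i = 3 + 30*i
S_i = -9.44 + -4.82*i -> [-9.44, -14.26, -19.08, -23.9, -28.72]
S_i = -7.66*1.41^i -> [-7.66, -10.8, -15.23, -21.47, -30.28]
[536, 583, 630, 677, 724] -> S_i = 536 + 47*i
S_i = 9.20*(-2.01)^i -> [9.2, -18.49, 37.17, -74.71, 150.17]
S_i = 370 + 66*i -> [370, 436, 502, 568, 634]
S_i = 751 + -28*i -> [751, 723, 695, 667, 639]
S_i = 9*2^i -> [9, 18, 36, 72, 144]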